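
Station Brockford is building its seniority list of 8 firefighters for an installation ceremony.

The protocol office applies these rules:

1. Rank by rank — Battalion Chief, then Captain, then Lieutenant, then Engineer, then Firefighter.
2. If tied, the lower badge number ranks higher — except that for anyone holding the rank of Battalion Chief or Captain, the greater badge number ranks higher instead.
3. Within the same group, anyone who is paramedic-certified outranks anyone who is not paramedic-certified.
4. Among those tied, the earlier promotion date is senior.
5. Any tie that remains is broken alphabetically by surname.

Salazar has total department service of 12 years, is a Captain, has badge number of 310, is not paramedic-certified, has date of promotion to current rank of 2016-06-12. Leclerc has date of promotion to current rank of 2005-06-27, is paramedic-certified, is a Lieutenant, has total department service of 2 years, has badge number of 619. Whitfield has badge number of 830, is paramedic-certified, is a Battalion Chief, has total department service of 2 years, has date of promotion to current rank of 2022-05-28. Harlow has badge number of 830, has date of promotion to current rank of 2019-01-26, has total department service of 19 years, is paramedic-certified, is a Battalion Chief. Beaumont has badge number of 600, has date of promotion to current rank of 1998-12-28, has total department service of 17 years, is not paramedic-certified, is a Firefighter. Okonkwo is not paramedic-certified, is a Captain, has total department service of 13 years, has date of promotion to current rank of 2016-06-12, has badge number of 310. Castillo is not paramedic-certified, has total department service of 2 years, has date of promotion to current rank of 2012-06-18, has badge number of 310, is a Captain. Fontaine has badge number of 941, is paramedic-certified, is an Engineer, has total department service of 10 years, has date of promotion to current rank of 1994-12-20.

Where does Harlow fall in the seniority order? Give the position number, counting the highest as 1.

1

By rank: Harlow and Whitfield (Battalion Chief); then Castillo, Okonkwo and Salazar (Captain); then Leclerc (Lieutenant); then Fontaine (Engineer); then Beaumont (Firefighter).
Harlow and Whitfield both have badge number 830, so the next rule applies.
Harlow and Whitfield are each paramedic-certified, so the next rule applies.
Among Harlow and Whitfield, by date of promotion to current rank (earlier first): Harlow (2019-01-26) before Whitfield (2022-05-28).
Castillo, Okonkwo and Salazar all have badge number 310, so the next rule applies.
Castillo, Okonkwo and Salazar are each not paramedic-certified, so the next rule applies.
Among Castillo, Okonkwo and Salazar, by date of promotion to current rank (earlier first): Castillo (2012-06-18) before Okonkwo and Salazar (2016-06-12).
Among Okonkwo and Salazar, alphabetically by surname: Okonkwo before Salazar.
Order: Harlow, Whitfield, Castillo, Okonkwo, Salazar, Leclerc, Fontaine, Beaumont. So position 1.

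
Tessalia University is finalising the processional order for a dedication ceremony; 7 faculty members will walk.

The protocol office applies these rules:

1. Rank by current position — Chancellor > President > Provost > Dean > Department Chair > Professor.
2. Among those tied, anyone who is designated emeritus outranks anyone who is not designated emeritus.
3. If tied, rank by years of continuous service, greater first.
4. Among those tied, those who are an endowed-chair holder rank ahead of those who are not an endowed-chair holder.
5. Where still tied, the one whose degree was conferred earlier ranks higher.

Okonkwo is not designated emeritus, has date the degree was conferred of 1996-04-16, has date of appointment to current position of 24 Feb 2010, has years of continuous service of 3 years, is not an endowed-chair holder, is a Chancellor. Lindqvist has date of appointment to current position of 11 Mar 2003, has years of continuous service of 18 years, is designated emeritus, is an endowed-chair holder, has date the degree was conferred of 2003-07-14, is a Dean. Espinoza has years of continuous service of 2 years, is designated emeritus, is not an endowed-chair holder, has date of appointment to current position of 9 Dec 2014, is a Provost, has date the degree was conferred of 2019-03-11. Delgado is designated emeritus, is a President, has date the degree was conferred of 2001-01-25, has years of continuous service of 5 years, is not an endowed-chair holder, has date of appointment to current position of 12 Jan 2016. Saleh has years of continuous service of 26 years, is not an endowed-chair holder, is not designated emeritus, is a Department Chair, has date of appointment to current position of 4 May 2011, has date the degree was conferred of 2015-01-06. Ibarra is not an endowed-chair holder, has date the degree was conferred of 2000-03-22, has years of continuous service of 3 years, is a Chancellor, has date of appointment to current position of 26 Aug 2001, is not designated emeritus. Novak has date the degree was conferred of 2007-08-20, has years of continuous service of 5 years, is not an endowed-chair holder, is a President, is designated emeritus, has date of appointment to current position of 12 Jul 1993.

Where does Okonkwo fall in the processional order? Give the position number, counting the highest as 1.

1

By current position: Okonkwo and Ibarra (Chancellor); then Delgado and Novak (President); then Espinoza (Provost); then Lindqvist (Dean); then Saleh (Department Chair).
Okonkwo and Ibarra are each not designated emeritus, so the next rule applies.
Okonkwo and Ibarra both have years of continuous service 3 years, so the next rule applies.
Okonkwo and Ibarra are each not an endowed-chair holder, so the next rule applies.
Among Okonkwo and Ibarra, by date the degree was conferred (earlier first): Okonkwo (1996-04-16) before Ibarra (2000-03-22).
Delgado and Novak are each designated emeritus, so the next rule applies.
Delgado and Novak both have years of continuous service 5 years, so the next rule applies.
Delgado and Novak are each not an endowed-chair holder, so the next rule applies.
Among Delgado and Novak, by date the degree was conferred (earlier first): Delgado (2001-01-25) before Novak (2007-08-20).
Order: Okonkwo, Ibarra, Delgado, Novak, Espinoza, Lindqvist, Saleh. So position 1.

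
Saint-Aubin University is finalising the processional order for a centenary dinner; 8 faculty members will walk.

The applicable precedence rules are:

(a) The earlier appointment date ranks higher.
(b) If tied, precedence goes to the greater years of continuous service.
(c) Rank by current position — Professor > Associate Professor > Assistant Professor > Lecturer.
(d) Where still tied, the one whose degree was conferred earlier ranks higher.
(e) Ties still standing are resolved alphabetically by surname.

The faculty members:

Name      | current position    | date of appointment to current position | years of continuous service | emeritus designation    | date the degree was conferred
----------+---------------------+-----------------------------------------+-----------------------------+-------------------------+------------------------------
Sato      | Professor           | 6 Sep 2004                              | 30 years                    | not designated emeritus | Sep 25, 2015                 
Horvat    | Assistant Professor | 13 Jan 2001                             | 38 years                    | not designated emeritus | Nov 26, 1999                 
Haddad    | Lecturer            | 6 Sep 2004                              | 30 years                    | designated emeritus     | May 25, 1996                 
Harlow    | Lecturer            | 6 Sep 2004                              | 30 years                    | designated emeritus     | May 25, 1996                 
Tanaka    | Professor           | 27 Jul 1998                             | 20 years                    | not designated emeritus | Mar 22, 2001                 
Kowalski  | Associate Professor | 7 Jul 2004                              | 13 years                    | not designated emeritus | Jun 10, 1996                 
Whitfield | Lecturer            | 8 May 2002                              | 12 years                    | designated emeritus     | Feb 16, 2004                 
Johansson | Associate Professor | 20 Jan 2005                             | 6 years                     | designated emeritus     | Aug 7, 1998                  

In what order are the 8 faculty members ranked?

Tanaka, Horvat, Whitfield, Kowalski, Sato, Haddad, Harlow, Johansson

By date of appointment to current position (earlier first): Tanaka (27 Jul 1998); then Horvat (13 Jan 2001); then Whitfield (8 May 2002); then Kowalski (7 Jul 2004); then Sato, Haddad and Harlow (each 6 Sep 2004); then Johansson (20 Jan 2005).
Sato, Haddad and Harlow all have years of continuous service 30 years, so the next rule applies.
Among Sato, Haddad and Harlow, by current position: Sato (Professor) before Haddad and Harlow (Lecturer).
Haddad and Harlow both have date the degree was conferred May 25, 1996, so the next rule applies.
Among Haddad and Harlow, alphabetically by surname: Haddad before Harlow.
Full order: Tanaka, Horvat, Whitfield, Kowalski, Sato, Haddad, Harlow, Johansson.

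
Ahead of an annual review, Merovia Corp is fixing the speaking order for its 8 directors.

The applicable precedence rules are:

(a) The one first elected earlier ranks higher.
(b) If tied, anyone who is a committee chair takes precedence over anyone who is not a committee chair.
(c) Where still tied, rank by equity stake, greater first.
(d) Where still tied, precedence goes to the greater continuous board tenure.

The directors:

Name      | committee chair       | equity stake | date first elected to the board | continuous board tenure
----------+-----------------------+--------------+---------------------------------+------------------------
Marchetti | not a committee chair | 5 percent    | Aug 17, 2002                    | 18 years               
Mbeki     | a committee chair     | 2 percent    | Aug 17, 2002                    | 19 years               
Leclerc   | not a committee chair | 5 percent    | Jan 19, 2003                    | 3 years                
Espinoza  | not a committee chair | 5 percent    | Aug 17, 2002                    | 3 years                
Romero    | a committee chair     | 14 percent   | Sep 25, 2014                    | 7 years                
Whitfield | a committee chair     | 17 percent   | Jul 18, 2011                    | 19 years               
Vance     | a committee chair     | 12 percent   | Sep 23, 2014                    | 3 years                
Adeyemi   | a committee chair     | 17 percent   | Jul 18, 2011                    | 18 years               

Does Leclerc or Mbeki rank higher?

Mbeki

By date first elected to the board (earlier first): Mbeki, Marchetti and Espinoza (each Aug 17, 2002); then Leclerc (Jan 19, 2003); then Whitfield and Adeyemi (both Jul 18, 2011); then Vance (Sep 23, 2014); then Romero (Sep 25, 2014).
Among Mbeki, Marchetti and Espinoza, a committee chair before not a committee chair: Mbeki (a committee chair) before Marchetti and Espinoza (not a committee chair).
Marchetti and Espinoza both have equity stake 5 percent, so the next rule applies.
Among Marchetti and Espinoza, by continuous board tenure (higher first): Marchetti (18 years) before Espinoza (3 years).
Whitfield and Adeyemi are each a committee chair, so the next rule applies.
Whitfield and Adeyemi both have equity stake 17 percent, so the next rule applies.
Among Whitfield and Adeyemi, by continuous board tenure (higher first): Whitfield (19 years) before Adeyemi (18 years).
So Mbeki takes precedence.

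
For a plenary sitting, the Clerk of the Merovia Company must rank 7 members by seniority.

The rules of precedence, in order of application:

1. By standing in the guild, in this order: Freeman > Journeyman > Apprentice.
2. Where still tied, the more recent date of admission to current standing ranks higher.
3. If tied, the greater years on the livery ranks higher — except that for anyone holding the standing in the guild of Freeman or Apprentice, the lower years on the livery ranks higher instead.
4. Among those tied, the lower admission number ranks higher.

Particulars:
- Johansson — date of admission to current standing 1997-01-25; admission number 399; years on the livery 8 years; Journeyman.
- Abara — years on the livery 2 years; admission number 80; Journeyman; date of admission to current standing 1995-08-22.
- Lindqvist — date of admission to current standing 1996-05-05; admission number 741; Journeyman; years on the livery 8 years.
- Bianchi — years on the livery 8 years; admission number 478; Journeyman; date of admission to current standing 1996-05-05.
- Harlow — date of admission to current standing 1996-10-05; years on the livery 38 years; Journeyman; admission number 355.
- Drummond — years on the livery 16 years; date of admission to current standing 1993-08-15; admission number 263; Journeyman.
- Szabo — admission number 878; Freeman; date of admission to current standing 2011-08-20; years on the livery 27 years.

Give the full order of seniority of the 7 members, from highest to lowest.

By standing in the guild: Szabo (Freeman); then Johansson, Harlow, Bianchi, Lindqvist, Abara and Drummond (Journeyman).
Among Johansson, Harlow, Bianchi, Lindqvist, Abara and Drummond, by date of admission to current standing (later first): Johansson (1997-01-25) before Harlow (1996-10-05) before Bianchi and Lindqvist (1996-05-05) before Abara (1995-08-22) before Drummond (1993-08-15).
Bianchi and Lindqvist both have years on the livery 8 years, so the next rule applies.
Among Bianchi and Lindqvist, by admission number (lower first): Bianchi (478) before Lindqvist (741).
Full order: Szabo, Johansson, Harlow, Bianchi, Lindqvist, Abara, Drummond.

Szabo, Johansson, Harlow, Bianchi, Lindqvist, Abara, Drummond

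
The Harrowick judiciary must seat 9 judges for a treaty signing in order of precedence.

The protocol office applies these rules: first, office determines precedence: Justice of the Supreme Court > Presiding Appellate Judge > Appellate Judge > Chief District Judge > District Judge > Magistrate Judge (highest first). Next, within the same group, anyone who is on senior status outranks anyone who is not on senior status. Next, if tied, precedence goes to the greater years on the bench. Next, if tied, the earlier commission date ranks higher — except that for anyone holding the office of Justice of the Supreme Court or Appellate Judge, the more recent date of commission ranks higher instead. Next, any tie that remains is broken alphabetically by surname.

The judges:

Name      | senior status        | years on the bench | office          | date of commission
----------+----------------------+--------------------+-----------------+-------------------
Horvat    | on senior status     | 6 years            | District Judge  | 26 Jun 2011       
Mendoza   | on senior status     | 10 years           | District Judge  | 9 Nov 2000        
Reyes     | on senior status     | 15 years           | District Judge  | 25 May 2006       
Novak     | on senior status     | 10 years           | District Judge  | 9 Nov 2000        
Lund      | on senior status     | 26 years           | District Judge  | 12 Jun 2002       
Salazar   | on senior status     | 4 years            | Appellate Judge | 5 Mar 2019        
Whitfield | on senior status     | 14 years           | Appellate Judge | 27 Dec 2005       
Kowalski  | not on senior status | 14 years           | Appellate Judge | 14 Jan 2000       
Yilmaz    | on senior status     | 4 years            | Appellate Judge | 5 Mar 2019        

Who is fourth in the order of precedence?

By office: Whitfield, Salazar, Yilmaz and Kowalski (Appellate Judge); then Lund, Reyes, Mendoza, Novak and Horvat (District Judge).
Among Whitfield, Salazar, Yilmaz and Kowalski, on senior status before not on senior status: Whitfield, Salazar and Yilmaz (on senior status) before Kowalski (not on senior status).
Among Whitfield, Salazar and Yilmaz, by years on the bench (higher first): Whitfield (14 years) before Salazar and Yilmaz (4 years).
Salazar and Yilmaz both have date of commission 5 Mar 2019, so the next rule applies.
Among Salazar and Yilmaz, alphabetically by surname: Salazar before Yilmaz.
Lund, Reyes, Mendoza, Novak and Horvat are each on senior status, so the next rule applies.
Among Lund, Reyes, Mendoza, Novak and Horvat, by years on the bench (higher first): Lund (26 years) before Reyes (15 years) before Mendoza and Novak (10 years) before Horvat (6 years).
Mendoza and Novak both have date of commission 9 Nov 2000, so the next rule applies.
Among Mendoza and Novak, alphabetically by surname: Mendoza before Novak.
Order: Whitfield, Salazar, Yilmaz, Kowalski, Lund, Reyes, Mendoza, Novak, Horvat.

Kowalski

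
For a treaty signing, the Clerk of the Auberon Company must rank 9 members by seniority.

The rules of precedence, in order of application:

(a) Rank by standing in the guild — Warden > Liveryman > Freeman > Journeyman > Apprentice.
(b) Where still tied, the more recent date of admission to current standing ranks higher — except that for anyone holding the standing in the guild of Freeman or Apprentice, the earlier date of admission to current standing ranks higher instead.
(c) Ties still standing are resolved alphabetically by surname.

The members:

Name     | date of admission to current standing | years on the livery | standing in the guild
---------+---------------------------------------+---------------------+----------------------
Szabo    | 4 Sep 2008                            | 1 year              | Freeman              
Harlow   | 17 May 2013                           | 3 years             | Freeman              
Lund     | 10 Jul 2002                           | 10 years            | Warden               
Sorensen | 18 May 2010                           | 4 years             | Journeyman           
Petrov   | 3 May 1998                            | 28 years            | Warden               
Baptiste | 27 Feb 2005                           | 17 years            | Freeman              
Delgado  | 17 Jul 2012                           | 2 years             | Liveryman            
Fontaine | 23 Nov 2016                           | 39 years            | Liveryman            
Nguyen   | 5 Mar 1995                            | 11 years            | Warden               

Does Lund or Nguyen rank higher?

Lund

By standing in the guild: Lund, Petrov and Nguyen (Warden); then Fontaine and Delgado (Liveryman); then Baptiste, Szabo and Harlow (Freeman); then Sorensen (Journeyman).
Among Lund, Petrov and Nguyen, by date of admission to current standing (later first): Lund (10 Jul 2002) before Petrov (3 May 1998) before Nguyen (5 Mar 1995).
Among Fontaine and Delgado, by date of admission to current standing (later first): Fontaine (23 Nov 2016) before Delgado (17 Jul 2012).
Among Baptiste, Szabo and Harlow, by date of admission to current standing (earlier first) (reversed rule for this group): Baptiste (27 Feb 2005) before Szabo (4 Sep 2008) before Harlow (17 May 2013).
So Lund takes precedence.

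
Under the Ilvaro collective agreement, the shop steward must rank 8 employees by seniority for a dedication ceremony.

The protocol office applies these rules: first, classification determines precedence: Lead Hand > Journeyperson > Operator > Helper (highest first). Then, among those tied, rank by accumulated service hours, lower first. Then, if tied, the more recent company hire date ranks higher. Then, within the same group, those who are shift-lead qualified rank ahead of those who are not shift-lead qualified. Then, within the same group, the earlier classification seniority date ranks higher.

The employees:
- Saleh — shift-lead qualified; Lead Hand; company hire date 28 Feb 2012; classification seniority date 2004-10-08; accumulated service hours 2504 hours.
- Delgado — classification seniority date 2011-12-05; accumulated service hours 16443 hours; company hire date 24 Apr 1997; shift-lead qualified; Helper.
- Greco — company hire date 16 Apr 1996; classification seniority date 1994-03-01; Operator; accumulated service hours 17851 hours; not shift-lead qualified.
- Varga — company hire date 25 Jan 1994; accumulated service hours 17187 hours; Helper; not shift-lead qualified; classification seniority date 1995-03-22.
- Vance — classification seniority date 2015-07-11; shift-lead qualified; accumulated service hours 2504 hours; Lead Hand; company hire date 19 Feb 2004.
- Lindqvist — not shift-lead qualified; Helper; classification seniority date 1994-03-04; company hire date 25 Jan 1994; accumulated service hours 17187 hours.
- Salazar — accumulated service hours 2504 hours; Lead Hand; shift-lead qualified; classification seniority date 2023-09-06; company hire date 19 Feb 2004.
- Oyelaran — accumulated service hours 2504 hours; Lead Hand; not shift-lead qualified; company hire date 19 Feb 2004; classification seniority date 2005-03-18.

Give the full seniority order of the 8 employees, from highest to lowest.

By classification: Saleh, Vance, Salazar and Oyelaran (Lead Hand); then Greco (Operator); then Delgado, Lindqvist and Varga (Helper).
Saleh, Vance, Salazar and Oyelaran all have accumulated service hours 2504 hours, so the next rule applies.
Among Saleh, Vance, Salazar and Oyelaran, by company hire date (later first): Saleh (28 Feb 2012) before Vance, Salazar and Oyelaran (19 Feb 2004).
Among Vance, Salazar and Oyelaran, shift-lead qualified before not shift-lead qualified: Vance and Salazar (shift-lead qualified) before Oyelaran (not shift-lead qualified).
Among Vance and Salazar, by classification seniority date (earlier first): Vance (2015-07-11) before Salazar (2023-09-06).
Among Delgado, Lindqvist and Varga, by accumulated service hours (lower first): Delgado (16443 hours) before Lindqvist and Varga (17187 hours).
Lindqvist and Varga both have company hire date 25 Jan 1994, so the next rule applies.
Lindqvist and Varga are each not shift-lead qualified, so the next rule applies.
Among Lindqvist and Varga, by classification seniority date (earlier first): Lindqvist (1994-03-04) before Varga (1995-03-22).
Full order: Saleh, Vance, Salazar, Oyelaran, Greco, Delgado, Lindqvist, Varga.

Saleh, Vance, Salazar, Oyelaran, Greco, Delgado, Lindqvist, Varga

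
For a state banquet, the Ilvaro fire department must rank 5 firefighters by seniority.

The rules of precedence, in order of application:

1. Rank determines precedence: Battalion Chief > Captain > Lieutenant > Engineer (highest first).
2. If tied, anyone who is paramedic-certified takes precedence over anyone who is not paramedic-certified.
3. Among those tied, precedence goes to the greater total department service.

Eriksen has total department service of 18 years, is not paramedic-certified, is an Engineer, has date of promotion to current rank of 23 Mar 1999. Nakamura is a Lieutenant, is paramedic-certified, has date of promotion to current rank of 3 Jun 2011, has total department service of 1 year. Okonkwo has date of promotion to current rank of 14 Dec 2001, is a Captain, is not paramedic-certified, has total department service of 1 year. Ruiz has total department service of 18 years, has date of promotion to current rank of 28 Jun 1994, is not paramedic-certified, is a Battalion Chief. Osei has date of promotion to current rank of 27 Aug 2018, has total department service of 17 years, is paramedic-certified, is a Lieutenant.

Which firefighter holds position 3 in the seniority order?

By rank: Ruiz (Battalion Chief); then Okonkwo (Captain); then Osei and Nakamura (Lieutenant); then Eriksen (Engineer).
Osei and Nakamura are each paramedic-certified, so the next rule applies.
Among Osei and Nakamura, by total department service (higher first): Osei (17 years) before Nakamura (1 year).
Order: Ruiz, Okonkwo, Osei, Nakamura, Eriksen.

Osei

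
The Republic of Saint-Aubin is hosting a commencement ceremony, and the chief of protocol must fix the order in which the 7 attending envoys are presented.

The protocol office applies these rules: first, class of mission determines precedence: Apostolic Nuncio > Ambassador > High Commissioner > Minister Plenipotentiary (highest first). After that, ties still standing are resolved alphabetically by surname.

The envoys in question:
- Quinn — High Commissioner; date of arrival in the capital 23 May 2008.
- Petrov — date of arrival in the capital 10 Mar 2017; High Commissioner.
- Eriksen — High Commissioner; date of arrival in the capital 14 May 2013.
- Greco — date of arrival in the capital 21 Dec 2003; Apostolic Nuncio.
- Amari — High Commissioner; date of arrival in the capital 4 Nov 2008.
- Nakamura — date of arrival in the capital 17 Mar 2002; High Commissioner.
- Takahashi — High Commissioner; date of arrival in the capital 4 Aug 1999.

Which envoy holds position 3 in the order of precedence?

Eriksen

By class of mission: Greco (Apostolic Nuncio); then Amari, Eriksen, Nakamura, Petrov, Quinn and Takahashi (High Commissioner).
Among Amari, Eriksen, Nakamura, Petrov, Quinn and Takahashi, alphabetically by surname: Amari before Eriksen before Nakamura before Petrov before Quinn before Takahashi.
Order: Greco, Amari, Eriksen, Nakamura, Petrov, Quinn, Takahashi.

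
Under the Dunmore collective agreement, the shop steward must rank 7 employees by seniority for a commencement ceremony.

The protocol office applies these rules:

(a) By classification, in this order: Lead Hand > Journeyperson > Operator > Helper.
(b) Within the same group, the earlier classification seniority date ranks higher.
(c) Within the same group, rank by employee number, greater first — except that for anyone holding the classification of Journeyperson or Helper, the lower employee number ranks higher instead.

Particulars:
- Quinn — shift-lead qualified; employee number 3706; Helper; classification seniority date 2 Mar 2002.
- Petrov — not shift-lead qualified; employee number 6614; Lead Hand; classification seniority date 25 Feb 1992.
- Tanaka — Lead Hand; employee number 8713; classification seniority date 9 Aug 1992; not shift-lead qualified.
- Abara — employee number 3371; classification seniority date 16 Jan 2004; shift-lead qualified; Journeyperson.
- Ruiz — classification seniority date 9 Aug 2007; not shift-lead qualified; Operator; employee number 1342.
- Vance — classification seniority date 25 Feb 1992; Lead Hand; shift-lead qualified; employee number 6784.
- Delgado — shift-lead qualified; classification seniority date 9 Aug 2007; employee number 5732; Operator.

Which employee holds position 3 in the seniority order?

Tanaka

By classification: Vance, Petrov and Tanaka (Lead Hand); then Abara (Journeyperson); then Delgado and Ruiz (Operator); then Quinn (Helper).
Among Vance, Petrov and Tanaka, by classification seniority date (earlier first): Vance and Petrov (25 Feb 1992) before Tanaka (9 Aug 1992).
Among Vance and Petrov, by employee number (higher first): Vance (6784) before Petrov (6614).
Delgado and Ruiz both have classification seniority date 9 Aug 2007, so the next rule applies.
Among Delgado and Ruiz, by employee number (higher first): Delgado (5732) before Ruiz (1342).
Order: Vance, Petrov, Tanaka, Abara, Delgado, Ruiz, Quinn.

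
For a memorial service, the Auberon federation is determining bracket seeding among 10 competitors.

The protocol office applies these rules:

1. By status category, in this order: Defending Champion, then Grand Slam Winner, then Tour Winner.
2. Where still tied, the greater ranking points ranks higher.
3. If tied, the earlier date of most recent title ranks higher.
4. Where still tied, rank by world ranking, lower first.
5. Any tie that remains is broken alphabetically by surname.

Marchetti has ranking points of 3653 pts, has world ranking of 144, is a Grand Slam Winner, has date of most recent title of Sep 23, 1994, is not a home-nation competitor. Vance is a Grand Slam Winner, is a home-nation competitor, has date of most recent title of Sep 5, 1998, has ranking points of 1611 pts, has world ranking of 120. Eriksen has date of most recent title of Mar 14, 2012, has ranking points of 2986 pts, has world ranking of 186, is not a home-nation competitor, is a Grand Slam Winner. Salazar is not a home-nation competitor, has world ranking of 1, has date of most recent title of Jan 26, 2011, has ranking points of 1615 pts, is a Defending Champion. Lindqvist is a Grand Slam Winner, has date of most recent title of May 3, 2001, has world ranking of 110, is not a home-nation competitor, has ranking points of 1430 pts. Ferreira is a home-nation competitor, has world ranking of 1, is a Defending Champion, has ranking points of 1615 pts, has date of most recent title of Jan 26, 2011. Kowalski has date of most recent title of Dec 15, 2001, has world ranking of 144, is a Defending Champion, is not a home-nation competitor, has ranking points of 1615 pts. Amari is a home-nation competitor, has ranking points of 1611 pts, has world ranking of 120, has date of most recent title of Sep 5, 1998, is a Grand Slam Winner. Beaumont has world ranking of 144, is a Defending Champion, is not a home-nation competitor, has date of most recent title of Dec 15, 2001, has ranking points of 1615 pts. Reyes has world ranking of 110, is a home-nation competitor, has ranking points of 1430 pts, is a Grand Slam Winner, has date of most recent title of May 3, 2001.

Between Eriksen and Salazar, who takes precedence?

By status category: Beaumont, Kowalski, Ferreira and Salazar (Defending Champion); then Marchetti, Eriksen, Amari, Vance, Lindqvist and Reyes (Grand Slam Winner).
Beaumont, Kowalski, Ferreira and Salazar all have ranking points 1615 pts, so the next rule applies.
Among Beaumont, Kowalski, Ferreira and Salazar, by date of most recent title (earlier first): Beaumont and Kowalski (Dec 15, 2001) before Ferreira and Salazar (Jan 26, 2011).
Beaumont and Kowalski both have world ranking 144, so the next rule applies.
Among Beaumont and Kowalski, alphabetically by surname: Beaumont before Kowalski.
Ferreira and Salazar both have world ranking 1, so the next rule applies.
Among Ferreira and Salazar, alphabetically by surname: Ferreira before Salazar.
Among Marchetti, Eriksen, Amari, Vance, Lindqvist and Reyes, by ranking points (higher first): Marchetti (3653 pts) before Eriksen (2986 pts) before Amari and Vance (1611 pts) before Lindqvist and Reyes (1430 pts).
Amari and Vance both have date of most recent title Sep 5, 1998, so the next rule applies.
Amari and Vance both have world ranking 120, so the next rule applies.
Among Amari and Vance, alphabetically by surname: Amari before Vance.
Lindqvist and Reyes both have date of most recent title May 3, 2001, so the next rule applies.
Lindqvist and Reyes both have world ranking 110, so the next rule applies.
Among Lindqvist and Reyes, alphabetically by surname: Lindqvist before Reyes.
So Salazar takes precedence.

Salazar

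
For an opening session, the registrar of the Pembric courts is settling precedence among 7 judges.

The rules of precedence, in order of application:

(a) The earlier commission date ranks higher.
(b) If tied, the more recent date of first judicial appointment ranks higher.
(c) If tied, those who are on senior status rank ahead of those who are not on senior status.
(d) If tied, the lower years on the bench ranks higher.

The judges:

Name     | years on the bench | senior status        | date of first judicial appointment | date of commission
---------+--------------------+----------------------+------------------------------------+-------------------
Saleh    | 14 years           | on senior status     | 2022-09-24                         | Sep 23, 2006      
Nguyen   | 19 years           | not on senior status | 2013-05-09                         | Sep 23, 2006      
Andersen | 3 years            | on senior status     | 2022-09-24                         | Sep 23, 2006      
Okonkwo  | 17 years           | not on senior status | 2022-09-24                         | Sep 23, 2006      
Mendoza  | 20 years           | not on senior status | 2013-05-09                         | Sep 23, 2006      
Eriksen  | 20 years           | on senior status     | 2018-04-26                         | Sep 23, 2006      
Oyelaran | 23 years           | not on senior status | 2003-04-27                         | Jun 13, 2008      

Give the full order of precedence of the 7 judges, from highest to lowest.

Andersen, Saleh, Okonkwo, Eriksen, Nguyen, Mendoza, Oyelaran

By date of commission (earlier first): Andersen, Saleh, Okonkwo, Eriksen, Nguyen and Mendoza (each Sep 23, 2006); then Oyelaran (Jun 13, 2008).
Among Andersen, Saleh, Okonkwo, Eriksen, Nguyen and Mendoza, by date of first judicial appointment (later first): Andersen, Saleh and Okonkwo (2022-09-24) before Eriksen (2018-04-26) before Nguyen and Mendoza (2013-05-09).
Among Andersen, Saleh and Okonkwo, on senior status before not on senior status: Andersen and Saleh (on senior status) before Okonkwo (not on senior status).
Among Andersen and Saleh, by years on the bench (lower first): Andersen (3 years) before Saleh (14 years).
Nguyen and Mendoza are each not on senior status, so the next rule applies.
Among Nguyen and Mendoza, by years on the bench (lower first): Nguyen (19 years) before Mendoza (20 years).
Full order: Andersen, Saleh, Okonkwo, Eriksen, Nguyen, Mendoza, Oyelaran.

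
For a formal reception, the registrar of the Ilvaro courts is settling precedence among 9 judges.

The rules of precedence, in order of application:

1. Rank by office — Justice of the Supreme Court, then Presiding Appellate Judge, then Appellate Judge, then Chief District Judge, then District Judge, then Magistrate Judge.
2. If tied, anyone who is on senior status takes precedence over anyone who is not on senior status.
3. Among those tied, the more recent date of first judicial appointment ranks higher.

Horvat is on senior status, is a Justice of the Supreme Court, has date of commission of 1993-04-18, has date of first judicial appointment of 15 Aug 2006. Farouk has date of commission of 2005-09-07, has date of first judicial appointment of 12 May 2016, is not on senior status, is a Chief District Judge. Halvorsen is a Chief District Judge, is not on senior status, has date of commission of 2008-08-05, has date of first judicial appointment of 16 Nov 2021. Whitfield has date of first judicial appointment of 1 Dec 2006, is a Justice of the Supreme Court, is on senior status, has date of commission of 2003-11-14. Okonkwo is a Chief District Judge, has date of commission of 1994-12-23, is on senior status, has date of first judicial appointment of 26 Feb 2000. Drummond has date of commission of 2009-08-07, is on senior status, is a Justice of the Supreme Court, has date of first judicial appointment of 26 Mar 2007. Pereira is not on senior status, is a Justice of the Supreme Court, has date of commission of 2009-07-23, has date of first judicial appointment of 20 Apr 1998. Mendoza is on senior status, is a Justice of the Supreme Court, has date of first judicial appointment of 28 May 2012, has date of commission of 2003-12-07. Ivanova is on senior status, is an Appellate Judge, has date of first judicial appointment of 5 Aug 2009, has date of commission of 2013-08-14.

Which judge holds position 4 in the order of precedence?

By office: Mendoza, Drummond, Whitfield, Horvat and Pereira (Justice of the Supreme Court); then Ivanova (Appellate Judge); then Okonkwo, Halvorsen and Farouk (Chief District Judge).
Among Mendoza, Drummond, Whitfield, Horvat and Pereira, on senior status before not on senior status: Mendoza, Drummond, Whitfield and Horvat (on senior status) before Pereira (not on senior status).
Among Mendoza, Drummond, Whitfield and Horvat, by date of first judicial appointment (later first): Mendoza (28 May 2012) before Drummond (26 Mar 2007) before Whitfield (1 Dec 2006) before Horvat (15 Aug 2006).
Among Okonkwo, Halvorsen and Farouk, on senior status before not on senior status: Okonkwo (on senior status) before Halvorsen and Farouk (not on senior status).
Among Halvorsen and Farouk, by date of first judicial appointment (later first): Halvorsen (16 Nov 2021) before Farouk (12 May 2016).
Order: Mendoza, Drummond, Whitfield, Horvat, Pereira, Ivanova, Okonkwo, Halvorsen, Farouk.

Horvat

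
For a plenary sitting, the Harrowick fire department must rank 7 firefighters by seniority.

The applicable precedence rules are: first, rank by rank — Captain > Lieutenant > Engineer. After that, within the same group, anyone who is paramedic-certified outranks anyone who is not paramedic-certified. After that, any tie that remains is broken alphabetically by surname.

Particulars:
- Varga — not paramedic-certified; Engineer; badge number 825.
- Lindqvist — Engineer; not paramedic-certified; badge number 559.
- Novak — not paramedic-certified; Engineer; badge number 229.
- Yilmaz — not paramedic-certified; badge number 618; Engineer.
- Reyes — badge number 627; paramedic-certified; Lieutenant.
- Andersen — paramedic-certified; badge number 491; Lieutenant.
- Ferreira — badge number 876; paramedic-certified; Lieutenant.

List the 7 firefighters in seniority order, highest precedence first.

Andersen, Ferreira, Reyes, Lindqvist, Novak, Varga, Yilmaz

By rank: Andersen, Ferreira and Reyes (Lieutenant); then Lindqvist, Novak, Varga and Yilmaz (Engineer).
Andersen, Ferreira and Reyes are each paramedic-certified, so the next rule applies.
Among Andersen, Ferreira and Reyes, alphabetically by surname: Andersen before Ferreira before Reyes.
Lindqvist, Novak, Varga and Yilmaz are each not paramedic-certified, so the next rule applies.
Among Lindqvist, Novak, Varga and Yilmaz, alphabetically by surname: Lindqvist before Novak before Varga before Yilmaz.
Full order: Andersen, Ferreira, Reyes, Lindqvist, Novak, Varga, Yilmaz.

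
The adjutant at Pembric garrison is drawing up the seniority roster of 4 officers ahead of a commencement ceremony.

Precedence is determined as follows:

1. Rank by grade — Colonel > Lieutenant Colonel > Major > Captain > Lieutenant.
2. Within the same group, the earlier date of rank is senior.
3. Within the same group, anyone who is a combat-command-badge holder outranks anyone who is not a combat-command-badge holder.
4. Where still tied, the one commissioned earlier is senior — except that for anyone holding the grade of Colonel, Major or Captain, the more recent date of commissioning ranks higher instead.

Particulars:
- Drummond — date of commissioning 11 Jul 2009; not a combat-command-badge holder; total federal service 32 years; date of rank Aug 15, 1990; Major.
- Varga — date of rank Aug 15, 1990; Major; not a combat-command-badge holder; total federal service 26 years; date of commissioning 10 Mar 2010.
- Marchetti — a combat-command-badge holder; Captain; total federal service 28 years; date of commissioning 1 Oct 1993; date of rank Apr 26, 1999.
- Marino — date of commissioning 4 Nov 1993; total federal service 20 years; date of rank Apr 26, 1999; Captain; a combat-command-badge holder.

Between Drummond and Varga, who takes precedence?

By grade: Varga and Drummond (Major); then Marino and Marchetti (Captain).
Varga and Drummond both have date of rank Aug 15, 1990, so the next rule applies.
Varga and Drummond are each not a combat-command-badge holder, so the next rule applies.
Among Varga and Drummond, by date of commissioning (later first) (reversed rule for this group): Varga (10 Mar 2010) before Drummond (11 Jul 2009).
Marino and Marchetti both have date of rank Apr 26, 1999, so the next rule applies.
Marino and Marchetti are each a combat-command-badge holder, so the next rule applies.
Among Marino and Marchetti, by date of commissioning (later first) (reversed rule for this group): Marino (4 Nov 1993) before Marchetti (1 Oct 1993).
So Varga takes precedence.

Varga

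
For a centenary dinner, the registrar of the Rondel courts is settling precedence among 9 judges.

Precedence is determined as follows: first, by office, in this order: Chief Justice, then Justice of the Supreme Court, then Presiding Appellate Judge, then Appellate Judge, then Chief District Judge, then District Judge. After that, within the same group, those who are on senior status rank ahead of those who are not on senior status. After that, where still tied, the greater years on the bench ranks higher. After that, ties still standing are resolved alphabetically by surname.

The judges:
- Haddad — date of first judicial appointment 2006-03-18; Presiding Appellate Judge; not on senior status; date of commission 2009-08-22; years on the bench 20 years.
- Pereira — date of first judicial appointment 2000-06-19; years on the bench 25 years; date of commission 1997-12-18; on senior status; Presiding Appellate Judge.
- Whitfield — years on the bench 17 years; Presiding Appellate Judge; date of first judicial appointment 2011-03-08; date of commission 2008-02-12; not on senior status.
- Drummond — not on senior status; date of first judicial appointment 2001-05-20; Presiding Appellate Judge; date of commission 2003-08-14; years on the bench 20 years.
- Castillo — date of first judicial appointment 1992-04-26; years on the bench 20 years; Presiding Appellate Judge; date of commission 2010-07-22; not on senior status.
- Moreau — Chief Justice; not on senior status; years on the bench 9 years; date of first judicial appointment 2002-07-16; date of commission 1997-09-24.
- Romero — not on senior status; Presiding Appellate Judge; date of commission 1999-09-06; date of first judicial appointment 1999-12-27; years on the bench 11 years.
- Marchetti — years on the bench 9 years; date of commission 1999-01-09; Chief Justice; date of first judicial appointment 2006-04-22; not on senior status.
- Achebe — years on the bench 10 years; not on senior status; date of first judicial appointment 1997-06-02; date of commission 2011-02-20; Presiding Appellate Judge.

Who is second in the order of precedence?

By office: Marchetti and Moreau (Chief Justice); then Pereira, Castillo, Drummond, Haddad, Whitfield, Romero and Achebe (Presiding Appellate Judge).
Marchetti and Moreau are each not on senior status, so the next rule applies.
Marchetti and Moreau both have years on the bench 9 years, so the next rule applies.
Among Marchetti and Moreau, alphabetically by surname: Marchetti before Moreau.
Among Pereira, Castillo, Drummond, Haddad, Whitfield, Romero and Achebe, on senior status before not on senior status: Pereira (on senior status) before Castillo, Drummond, Haddad, Whitfield, Romero and Achebe (not on senior status).
Among Castillo, Drummond, Haddad, Whitfield, Romero and Achebe, by years on the bench (higher first): Castillo, Drummond and Haddad (20 years) before Whitfield (17 years) before Romero (11 years) before Achebe (10 years).
Among Castillo, Drummond and Haddad, alphabetically by surname: Castillo before Drummond before Haddad.
Order: Marchetti, Moreau, Pereira, Castillo, Drummond, Haddad, Whitfield, Romero, Achebe.

Moreau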